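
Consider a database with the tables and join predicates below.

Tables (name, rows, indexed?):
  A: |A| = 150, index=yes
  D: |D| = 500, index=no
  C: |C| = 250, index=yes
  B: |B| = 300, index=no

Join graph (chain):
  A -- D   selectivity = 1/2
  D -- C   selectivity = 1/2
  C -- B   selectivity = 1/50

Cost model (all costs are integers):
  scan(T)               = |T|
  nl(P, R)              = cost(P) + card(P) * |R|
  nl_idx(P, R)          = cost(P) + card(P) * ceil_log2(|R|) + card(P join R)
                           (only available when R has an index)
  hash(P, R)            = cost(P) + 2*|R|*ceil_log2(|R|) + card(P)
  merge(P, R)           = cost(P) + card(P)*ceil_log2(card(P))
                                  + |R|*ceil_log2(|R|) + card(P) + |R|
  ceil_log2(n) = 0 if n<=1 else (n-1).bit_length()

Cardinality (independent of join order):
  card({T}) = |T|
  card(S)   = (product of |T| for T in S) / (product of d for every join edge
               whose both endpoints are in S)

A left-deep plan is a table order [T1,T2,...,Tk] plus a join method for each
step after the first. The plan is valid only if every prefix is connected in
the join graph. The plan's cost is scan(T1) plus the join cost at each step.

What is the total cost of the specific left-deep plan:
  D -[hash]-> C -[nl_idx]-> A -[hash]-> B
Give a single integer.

step 1: scan D: cost=500, card=500
step 2: join C via hash
    card(P join C) = 500*250/(2) = 62500
    cost = 500 + 2*250*8 + 500 = 5000
step 3: join A via nl_idx
    card(P join A) = 62500*150/(2) = 4687500
    cost = 5000 + 62500*8 + 4687500 = 5192500
step 4: join B via hash
    card(P join B) = 4687500*300/(50) = 28125000
    cost = 5192500 + 2*300*9 + 4687500 = 9885400

9885400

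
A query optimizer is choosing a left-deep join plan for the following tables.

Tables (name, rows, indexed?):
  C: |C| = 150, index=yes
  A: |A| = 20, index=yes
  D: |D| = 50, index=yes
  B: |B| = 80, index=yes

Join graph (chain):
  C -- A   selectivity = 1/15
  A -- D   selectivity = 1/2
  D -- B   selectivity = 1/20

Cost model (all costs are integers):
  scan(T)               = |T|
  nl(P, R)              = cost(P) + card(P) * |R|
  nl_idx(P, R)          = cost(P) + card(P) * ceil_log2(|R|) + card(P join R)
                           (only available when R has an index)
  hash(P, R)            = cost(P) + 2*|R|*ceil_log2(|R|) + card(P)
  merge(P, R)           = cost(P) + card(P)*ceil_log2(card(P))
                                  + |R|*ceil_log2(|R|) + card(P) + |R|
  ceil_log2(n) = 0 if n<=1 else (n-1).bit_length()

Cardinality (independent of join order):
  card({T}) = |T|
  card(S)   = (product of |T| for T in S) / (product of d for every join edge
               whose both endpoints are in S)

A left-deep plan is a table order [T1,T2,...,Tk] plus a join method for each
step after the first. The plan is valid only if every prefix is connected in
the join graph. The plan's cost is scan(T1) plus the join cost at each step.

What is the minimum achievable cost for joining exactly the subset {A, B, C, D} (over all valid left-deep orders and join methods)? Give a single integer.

5400

Selinger DP over subsets of {A,B,C,D}:
  {C}: scan cost=150, card=150
  {A}: scan cost=20, card=20
  {D}: scan cost=50, card=50
  {B}: scan cost=80, card=80
  {AC}: card=200; try (C,nl_idx)→380, (A,hash)→500, (A,nl_idx)→1100, (C,merge)→1490, (A,merge)→1620, (C,hash)→2440 …(+2); best=380 via (C,nl_idx)
  {AD}: card=500; try (A,hash)→300, (D,merge)→490, (A,merge)→520, (D,hash)→640, (D,nl_idx)→640, (A,nl_idx)→800 …(+2); best=300 via (A,hash)
  {BD}: card=200; try (B,nl_idx)→600, (D,hash)→760, (D,nl_idx)→760, (B,merge)→1040, (D,merge)→1070, (B,hash)→1220 …(+2); best=600 via (B,nl_idx)
  {ACD}: card=5000; try (D,hash)→1180, (D,merge)→2530, (C,hash)→3200, (D,nl_idx)→6580, (C,merge)→6650, (C,nl_idx)→9300 …(+2); best=1180 via (D,hash)
  {ABD}: card=2000; try (A,hash)→1000, (B,hash)→1920, (A,merge)→2520, (A,nl_idx)→3600, (A,nl)→4600, (B,nl_idx)→5800 …(+2); best=1000 via (A,hash)
  {ABCD}: card=20000; try (C,hash)→5400, (B,hash)→7300, (C,merge)→26350, (C,nl_idx)→37000, (B,nl_idx)→56180, (B,merge)→71820 …(+2); best=5400 via (C,hash)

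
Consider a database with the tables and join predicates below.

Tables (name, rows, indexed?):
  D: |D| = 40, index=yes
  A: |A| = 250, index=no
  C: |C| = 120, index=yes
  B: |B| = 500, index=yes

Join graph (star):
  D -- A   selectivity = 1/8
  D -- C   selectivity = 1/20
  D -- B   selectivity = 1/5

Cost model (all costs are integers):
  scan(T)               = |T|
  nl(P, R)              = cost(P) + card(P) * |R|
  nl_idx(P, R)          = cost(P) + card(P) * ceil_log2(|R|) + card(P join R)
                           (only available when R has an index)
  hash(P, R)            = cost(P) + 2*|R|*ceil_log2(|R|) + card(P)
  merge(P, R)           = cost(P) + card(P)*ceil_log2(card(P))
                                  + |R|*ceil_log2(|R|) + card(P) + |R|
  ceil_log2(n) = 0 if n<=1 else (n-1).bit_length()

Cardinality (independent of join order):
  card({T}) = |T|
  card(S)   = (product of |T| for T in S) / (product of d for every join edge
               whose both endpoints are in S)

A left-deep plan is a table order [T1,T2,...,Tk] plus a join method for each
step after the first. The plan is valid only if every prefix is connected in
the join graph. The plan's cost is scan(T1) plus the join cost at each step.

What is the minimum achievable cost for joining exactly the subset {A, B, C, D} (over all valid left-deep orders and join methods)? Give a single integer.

Selinger DP over subsets of {A,B,C,D}:
  {D}: scan cost=40, card=40
  {A}: scan cost=250, card=250
  {C}: scan cost=120, card=120
  {B}: scan cost=500, card=500
  {AD}: card=1250; try (D,hash)→980, (A,merge)→2570, (D,merge)→2780, (D,nl_idx)→3000, (A,hash)→4080, (A,nl)→10040 …(+1); best=980 via (D,hash)
  {CD}: card=240; try (C,nl_idx)→560, (D,hash)→720, (D,nl_idx)→1080, (C,merge)→1280, (D,merge)→1360, (C,hash)→1760 …(+2); best=560 via (C,nl_idx)
  {BD}: card=4000; try (D,hash)→1480, (B,nl_idx)→4400, (B,merge)→5320, (D,merge)→5780, (D,nl_idx)→7500, (B,hash)→9080 …(+2); best=1480 via (D,hash)
  {ACD}: card=7500; try (C,hash)→3910, (A,hash)→4800, (A,merge)→4970, (C,merge)→16940, (C,nl_idx)→17230, (A,nl)→60560 …(+1); best=3910 via (C,hash)
  {ABD}: card=125000; try (A,hash)→9480, (B,hash)→11230, (B,merge)→20980, (A,merge)→55730, (B,nl_idx)→137230, (B,nl)→625980 …(+1); best=9480 via (A,hash)
  {BCD}: card=24000; try (C,hash)→7160, (B,merge)→7720, (B,hash)→9800, (B,nl_idx)→26720, (C,nl_idx)→53480, (C,merge)→54440 …(+2); best=7160 via (C,hash)
  {ABCD}: card=750000; try (B,hash)→20410, (A,hash)→35160, (B,merge)→113910, (C,hash)→136160, (A,merge)→393410, (B,nl_idx)→821410 …(+5); best=20410 via (B,hash)

20410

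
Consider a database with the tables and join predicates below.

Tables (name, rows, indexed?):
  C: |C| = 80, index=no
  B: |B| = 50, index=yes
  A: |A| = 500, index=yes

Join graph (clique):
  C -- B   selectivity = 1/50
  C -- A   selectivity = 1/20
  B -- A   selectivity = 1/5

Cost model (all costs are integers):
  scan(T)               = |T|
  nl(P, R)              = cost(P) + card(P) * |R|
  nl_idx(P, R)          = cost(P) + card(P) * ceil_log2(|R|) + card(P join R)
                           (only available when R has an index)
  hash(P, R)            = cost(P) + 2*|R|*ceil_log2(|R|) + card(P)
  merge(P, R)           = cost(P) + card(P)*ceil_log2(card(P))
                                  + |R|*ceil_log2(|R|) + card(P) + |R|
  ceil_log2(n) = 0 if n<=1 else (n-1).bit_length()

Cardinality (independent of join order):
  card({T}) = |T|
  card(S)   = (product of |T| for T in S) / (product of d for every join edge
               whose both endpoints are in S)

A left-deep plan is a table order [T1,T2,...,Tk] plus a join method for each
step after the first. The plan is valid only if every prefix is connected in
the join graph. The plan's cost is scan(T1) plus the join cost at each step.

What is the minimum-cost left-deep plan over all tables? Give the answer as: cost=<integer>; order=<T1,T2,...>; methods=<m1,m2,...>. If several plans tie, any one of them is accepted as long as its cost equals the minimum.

cost=1760; order=C,B,A; methods=nl_idx,nl_idx

Selinger DP (subsets sized 1..n):
  {C}: scan cost=80, card=80
  {B}: scan cost=50, card=50
  {A}: scan cost=500, card=500
  {BC}: card=80; try (B,nl_idx)→640, (B,hash)→760, (C,merge)→1040, (B,merge)→1070, (C,hash)→1220, (C,nl)→4050 …(+1); best=640 via (B,nl_idx)
  {AC}: card=2000; try (C,hash)→2120, (A,nl_idx)→2800, (A,merge)→5720, (C,merge)→6140, (A,hash)→9160, (A,nl)→40080 …(+1); best=2120 via (C,hash)
  {AB}: card=5000; try (B,hash)→1600, (A,merge)→5400, (A,nl_idx)→5500, (B,merge)→5850, (B,nl_idx)→8500, (A,hash)→9100 …(+2); best=1600 via (B,hash)
  {ABC}: card=400; try (A,nl_idx)→1760, (B,hash)→4720, (A,merge)→6280, (C,hash)→7720, (A,hash)→9720, (B,nl_idx)→14520 …(+5); best=1760 via (A,nl_idx)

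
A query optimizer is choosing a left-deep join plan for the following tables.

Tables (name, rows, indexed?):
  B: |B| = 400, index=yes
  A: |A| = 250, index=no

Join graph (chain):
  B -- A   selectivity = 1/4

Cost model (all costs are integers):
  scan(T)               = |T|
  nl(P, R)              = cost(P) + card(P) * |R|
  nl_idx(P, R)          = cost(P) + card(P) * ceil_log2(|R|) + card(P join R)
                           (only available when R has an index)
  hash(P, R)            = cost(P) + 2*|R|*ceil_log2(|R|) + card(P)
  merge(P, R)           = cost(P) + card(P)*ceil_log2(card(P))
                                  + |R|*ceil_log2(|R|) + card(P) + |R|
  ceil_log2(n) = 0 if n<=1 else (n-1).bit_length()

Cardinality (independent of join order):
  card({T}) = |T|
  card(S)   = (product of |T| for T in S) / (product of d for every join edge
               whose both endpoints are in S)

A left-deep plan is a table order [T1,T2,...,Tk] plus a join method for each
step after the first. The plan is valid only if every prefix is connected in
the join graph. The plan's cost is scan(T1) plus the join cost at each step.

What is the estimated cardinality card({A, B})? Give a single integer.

25000

Tables in S: A(250), B(400)
Edges inside S: B-A(d=4)
numerator = 250 * 400 = 100000
denominator = 4 = 4
card(S) = 100000 / 4 = 25000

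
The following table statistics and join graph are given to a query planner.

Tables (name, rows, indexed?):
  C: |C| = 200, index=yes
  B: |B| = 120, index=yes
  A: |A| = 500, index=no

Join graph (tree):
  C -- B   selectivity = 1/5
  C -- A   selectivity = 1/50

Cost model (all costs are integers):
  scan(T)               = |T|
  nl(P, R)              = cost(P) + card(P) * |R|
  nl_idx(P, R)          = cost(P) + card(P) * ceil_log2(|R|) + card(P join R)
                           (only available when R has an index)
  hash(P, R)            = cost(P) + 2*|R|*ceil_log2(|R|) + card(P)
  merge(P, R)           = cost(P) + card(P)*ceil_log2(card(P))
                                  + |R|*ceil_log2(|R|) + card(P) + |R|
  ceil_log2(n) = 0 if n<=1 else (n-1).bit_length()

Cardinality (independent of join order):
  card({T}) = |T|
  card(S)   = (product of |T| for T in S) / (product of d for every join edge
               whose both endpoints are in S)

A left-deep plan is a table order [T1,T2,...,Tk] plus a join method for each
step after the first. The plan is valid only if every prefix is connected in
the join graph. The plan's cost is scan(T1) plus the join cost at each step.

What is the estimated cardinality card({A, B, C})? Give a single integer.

48000

Tables in S: A(500), B(120), C(200)
Edges inside S: C-B(d=5), C-A(d=50)
numerator = 500 * 120 * 200 = 12000000
denominator = 5 * 50 = 250
card(S) = 12000000 / 250 = 48000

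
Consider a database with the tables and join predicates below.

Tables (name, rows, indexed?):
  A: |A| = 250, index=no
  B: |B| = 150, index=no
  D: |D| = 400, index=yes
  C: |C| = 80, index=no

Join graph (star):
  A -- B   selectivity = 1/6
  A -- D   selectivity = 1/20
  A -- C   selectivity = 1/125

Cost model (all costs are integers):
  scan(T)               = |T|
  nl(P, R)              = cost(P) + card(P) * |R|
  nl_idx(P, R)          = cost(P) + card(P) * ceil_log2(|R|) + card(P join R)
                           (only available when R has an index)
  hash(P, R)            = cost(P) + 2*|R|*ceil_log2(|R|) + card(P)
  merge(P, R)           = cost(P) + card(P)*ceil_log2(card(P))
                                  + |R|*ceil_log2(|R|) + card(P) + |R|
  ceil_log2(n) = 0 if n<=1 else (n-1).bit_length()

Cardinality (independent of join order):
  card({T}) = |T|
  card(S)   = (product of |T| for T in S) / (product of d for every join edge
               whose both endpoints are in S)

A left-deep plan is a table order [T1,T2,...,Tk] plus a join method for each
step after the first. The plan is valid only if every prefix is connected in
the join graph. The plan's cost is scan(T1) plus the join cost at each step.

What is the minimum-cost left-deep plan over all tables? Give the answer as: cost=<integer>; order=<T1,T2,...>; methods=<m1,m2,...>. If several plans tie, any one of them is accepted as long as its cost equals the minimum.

cost=11860; order=A,C,D,B; methods=hash,nl_idx,hash

Selinger DP (subsets sized 1..n):
  {A}: scan cost=250, card=250
  {B}: scan cost=150, card=150
  {D}: scan cost=400, card=400
  {C}: scan cost=80, card=80
  {AB}: card=6250; try (B,hash)→2900, (A,merge)→3750, (B,merge)→3850, (A,hash)→4300, (A,nl)→37650, (B,nl)→37750; best=2900 via (B,hash)
  {AD}: card=5000; try (A,hash)→4800, (D,merge)→6500, (A,merge)→6650, (D,nl_idx)→7500, (D,hash)→7700, (D,nl)→100250 …(+1); best=4800 via (A,hash)
  {AC}: card=160; try (C,hash)→1620, (A,merge)→2970, (C,merge)→3140, (A,hash)→4160, (A,nl)→20080, (C,nl)→20250; best=1620 via (C,hash)
  {ABD}: card=125000; try (B,hash)→12200, (D,hash)→16350, (B,merge)→76150, (D,merge)→94400, (D,nl_idx)→184150, (B,nl)→754800 …(+1); best=12200 via (B,hash)
  {ABC}: card=4000; try (B,hash)→4180, (B,merge)→4410, (C,hash)→10270, (B,nl)→25620, (C,merge)→91040, (C,nl)→502900; best=4180 via (B,hash)
  {ACD}: card=3200; try (D,nl_idx)→6260, (D,merge)→7060, (D,hash)→8980, (C,hash)→10920, (D,nl)→65620, (C,merge)→75440 …(+1); best=6260 via (D,nl_idx)
  {ABCD}: card=80000; try (B,hash)→11860, (D,hash)→15380, (B,merge)→49210, (D,merge)→60180, (D,nl_idx)→120180, (C,hash)→138320 …(+4); best=11860 via (B,hash)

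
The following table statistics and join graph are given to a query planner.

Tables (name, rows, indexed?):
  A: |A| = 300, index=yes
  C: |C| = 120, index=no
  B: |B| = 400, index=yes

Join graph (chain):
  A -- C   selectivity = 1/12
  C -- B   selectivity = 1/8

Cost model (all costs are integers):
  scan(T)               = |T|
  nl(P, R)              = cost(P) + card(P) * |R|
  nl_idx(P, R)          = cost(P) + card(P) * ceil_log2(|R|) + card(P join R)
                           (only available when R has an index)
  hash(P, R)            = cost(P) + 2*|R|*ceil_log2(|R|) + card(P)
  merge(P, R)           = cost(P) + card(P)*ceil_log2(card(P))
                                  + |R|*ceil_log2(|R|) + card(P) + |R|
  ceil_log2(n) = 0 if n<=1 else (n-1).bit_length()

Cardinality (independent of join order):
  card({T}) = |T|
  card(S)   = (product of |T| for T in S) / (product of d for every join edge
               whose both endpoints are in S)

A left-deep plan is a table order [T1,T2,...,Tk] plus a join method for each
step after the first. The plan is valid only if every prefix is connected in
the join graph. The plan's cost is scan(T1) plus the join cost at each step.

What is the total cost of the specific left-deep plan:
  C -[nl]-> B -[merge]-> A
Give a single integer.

135120

step 1: scan C: cost=120, card=120
step 2: join B via nl
    card(P join B) = 120*400/(8) = 6000
    cost = 120 + 120*400 = 48120
step 3: join A via merge
    card(P join A) = 6000*300/(12) = 150000
    cost = 48120 + 6000*13 + 300*9 + 6000 + 300 = 135120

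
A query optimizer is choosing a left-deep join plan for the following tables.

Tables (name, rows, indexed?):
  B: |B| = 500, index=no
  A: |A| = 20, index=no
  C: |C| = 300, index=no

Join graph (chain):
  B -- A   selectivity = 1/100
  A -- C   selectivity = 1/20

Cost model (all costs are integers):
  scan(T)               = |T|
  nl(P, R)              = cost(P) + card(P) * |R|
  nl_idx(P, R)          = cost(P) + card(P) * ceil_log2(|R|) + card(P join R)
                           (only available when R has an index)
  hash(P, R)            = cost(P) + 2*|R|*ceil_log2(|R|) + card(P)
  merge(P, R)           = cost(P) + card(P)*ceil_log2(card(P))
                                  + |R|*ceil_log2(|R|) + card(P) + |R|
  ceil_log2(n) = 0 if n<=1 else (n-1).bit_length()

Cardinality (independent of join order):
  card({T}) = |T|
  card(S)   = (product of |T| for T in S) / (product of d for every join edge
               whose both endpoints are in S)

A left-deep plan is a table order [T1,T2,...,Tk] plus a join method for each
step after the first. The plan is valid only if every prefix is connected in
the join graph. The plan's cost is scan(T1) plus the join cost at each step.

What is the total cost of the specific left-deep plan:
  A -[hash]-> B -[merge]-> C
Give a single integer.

step 1: scan A: cost=20, card=20
step 2: join B via hash
    card(P join B) = 20*500/(100) = 100
    cost = 20 + 2*500*9 + 20 = 9040
step 3: join C via merge
    card(P join C) = 100*300/(20) = 1500
    cost = 9040 + 100*7 + 300*9 + 100 + 300 = 12840

12840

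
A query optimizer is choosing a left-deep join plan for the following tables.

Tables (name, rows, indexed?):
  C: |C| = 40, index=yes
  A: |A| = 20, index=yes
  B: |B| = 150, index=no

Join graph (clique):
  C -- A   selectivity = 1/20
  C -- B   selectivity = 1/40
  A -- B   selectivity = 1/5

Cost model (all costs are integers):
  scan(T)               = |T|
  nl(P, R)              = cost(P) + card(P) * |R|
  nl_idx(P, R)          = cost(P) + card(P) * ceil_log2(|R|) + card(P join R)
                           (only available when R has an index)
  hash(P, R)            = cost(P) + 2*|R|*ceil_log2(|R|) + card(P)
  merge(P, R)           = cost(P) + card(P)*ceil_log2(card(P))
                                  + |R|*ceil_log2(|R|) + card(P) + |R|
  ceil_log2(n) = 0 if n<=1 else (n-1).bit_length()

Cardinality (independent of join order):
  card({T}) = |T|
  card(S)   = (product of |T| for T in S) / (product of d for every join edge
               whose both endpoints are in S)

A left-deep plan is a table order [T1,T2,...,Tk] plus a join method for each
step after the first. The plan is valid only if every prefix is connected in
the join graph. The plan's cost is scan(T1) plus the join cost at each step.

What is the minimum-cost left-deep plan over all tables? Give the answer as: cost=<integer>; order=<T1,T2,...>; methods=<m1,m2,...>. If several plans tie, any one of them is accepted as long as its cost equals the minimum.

cost=1130; order=B,C,A; methods=hash,hash

Selinger DP (subsets sized 1..n):
  {C}: scan cost=40, card=40
  {A}: scan cost=20, card=20
  {B}: scan cost=150, card=150
  {AC}: card=40; try (C,nl_idx)→180, (A,hash)→280, (A,nl_idx)→280, (C,merge)→420, (A,merge)→440, (C,hash)→520 …(+2); best=180 via (C,nl_idx)
  {BC}: card=150; try (C,hash)→780, (C,nl_idx)→1200, (B,merge)→1670, (C,merge)→1780, (B,hash)→2480, (B,nl)→6040 …(+1); best=780 via (C,hash)
  {AB}: card=600; try (A,hash)→500, (B,merge)→1490, (A,nl_idx)→1500, (A,merge)→1620, (B,hash)→2440, (B,nl)→3020 …(+1); best=500 via (A,hash)
  {ABC}: card=30; try (A,hash)→1130, (A,nl_idx)→1560, (C,hash)→1580, (B,merge)→1810, (A,merge)→2250, (B,hash)→2620 …(+5); best=1130 via (A,hash)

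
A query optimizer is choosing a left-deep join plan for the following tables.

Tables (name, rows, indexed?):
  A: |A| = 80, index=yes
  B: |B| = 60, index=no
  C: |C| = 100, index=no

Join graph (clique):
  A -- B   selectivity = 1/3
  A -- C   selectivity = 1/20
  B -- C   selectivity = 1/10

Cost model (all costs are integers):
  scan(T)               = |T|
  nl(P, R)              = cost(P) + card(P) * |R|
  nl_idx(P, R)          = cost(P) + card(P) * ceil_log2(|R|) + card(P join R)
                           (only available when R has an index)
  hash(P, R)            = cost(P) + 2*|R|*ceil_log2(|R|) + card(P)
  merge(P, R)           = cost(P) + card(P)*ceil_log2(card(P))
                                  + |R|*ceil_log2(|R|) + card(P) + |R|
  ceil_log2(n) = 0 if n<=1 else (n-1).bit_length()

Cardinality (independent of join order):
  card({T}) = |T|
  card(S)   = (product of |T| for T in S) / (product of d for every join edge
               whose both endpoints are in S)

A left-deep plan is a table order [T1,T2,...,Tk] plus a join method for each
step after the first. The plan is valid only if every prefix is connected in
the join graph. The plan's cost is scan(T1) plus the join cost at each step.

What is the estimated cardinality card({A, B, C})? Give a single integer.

Tables in S: A(80), B(60), C(100)
Edges inside S: A-B(d=3), A-C(d=20), B-C(d=10)
numerator = 80 * 60 * 100 = 480000
denominator = 3 * 20 * 10 = 600
card(S) = 480000 / 600 = 800

800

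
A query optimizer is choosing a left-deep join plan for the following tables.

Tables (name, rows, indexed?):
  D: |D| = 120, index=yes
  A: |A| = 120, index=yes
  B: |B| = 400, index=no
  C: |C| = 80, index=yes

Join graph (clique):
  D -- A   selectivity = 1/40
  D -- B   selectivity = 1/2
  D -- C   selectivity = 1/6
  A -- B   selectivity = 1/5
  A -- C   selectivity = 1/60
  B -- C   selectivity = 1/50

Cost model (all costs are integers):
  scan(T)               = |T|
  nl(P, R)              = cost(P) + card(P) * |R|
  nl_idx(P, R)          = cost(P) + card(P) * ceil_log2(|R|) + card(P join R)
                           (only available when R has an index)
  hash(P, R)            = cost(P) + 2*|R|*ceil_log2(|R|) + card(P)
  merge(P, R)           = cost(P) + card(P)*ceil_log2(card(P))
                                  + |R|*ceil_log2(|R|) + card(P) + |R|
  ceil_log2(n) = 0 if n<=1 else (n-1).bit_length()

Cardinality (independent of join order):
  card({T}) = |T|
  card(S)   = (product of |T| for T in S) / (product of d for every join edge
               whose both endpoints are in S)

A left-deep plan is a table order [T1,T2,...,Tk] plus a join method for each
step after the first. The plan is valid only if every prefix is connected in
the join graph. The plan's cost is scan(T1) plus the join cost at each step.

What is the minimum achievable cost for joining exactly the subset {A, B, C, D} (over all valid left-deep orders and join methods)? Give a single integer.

Selinger DP over subsets of {A,B,C,D}:
  {D}: scan cost=120, card=120
  {A}: scan cost=120, card=120
  {B}: scan cost=400, card=400
  {C}: scan cost=80, card=80
  {AD}: card=360; try (D,nl_idx)→1320, (A,nl_idx)→1320, (D,hash)→1920, (A,hash)→1920, (D,merge)→2040, (A,merge)→2040 …(+2); best=1320 via (D,nl_idx)
  {BD}: card=24000; try (D,hash)→2480, (B,merge)→5080, (D,merge)→5360, (B,hash)→7440, (D,nl_idx)→27200, (B,nl)→48120 …(+1); best=2480 via (D,hash)
  {CD}: card=1600; try (C,hash)→1360, (D,merge)→1680, (C,merge)→1720, (D,hash)→1840, (D,nl_idx)→2240, (C,nl_idx)→2560 …(+2); best=1360 via (C,hash)
  {AB}: card=9600; try (A,hash)→2480, (B,merge)→5080, (A,merge)→5360, (B,hash)→7440, (A,nl_idx)→12800, (B,nl)→48120 …(+1); best=2480 via (A,hash)
  {AC}: card=160; try (A,nl_idx)→800, (C,nl_idx)→1120, (C,hash)→1360, (A,merge)→1680, (C,merge)→1720, (A,hash)→1840 …(+2); best=800 via (A,nl_idx)
  {BC}: card=640; try (C,hash)→1920, (C,nl_idx)→3840, (B,merge)→4720, (C,merge)→5040, (B,hash)→7360, (B,nl)→32080 …(+1); best=1920 via (C,hash)
  {ABD}: card=14400; try (B,hash)→8880, (B,merge)→8920, (D,hash)→13760, (A,hash)→28160, (D,nl_idx)→84080, (B,nl)→145320 …(+5); best=8880 via (B,hash)
  {ACD}: card=80; try (D,nl_idx)→2000, (D,hash)→2640, (C,hash)→2800, (D,merge)→3200, (C,nl_idx)→3920, (A,hash)→4640 …(+6); best=2000 via (D,nl_idx)
  {BCD}: card=6400; try (D,hash)→4240, (D,merge)→9920, (B,hash)→10160, (D,nl_idx)→12800, (B,merge)→24560, (C,hash)→27600 …(+5); best=4240 via (D,hash)
  {ABC}: card=256; try (A,hash)→4240, (B,merge)→6240, (A,nl_idx)→6656, (B,hash)→8160, (A,merge)→9920, (C,hash)→13200 …(+5); best=4240 via (A,hash)
  {ABCD}: card=64; try (D,nl_idx)→6096, (D,hash)→6176, (B,merge)→6640, (D,merge)→7504, (B,hash)→9280, (A,hash)→12320 …(+9); best=6096 via (D,nl_idx)

6096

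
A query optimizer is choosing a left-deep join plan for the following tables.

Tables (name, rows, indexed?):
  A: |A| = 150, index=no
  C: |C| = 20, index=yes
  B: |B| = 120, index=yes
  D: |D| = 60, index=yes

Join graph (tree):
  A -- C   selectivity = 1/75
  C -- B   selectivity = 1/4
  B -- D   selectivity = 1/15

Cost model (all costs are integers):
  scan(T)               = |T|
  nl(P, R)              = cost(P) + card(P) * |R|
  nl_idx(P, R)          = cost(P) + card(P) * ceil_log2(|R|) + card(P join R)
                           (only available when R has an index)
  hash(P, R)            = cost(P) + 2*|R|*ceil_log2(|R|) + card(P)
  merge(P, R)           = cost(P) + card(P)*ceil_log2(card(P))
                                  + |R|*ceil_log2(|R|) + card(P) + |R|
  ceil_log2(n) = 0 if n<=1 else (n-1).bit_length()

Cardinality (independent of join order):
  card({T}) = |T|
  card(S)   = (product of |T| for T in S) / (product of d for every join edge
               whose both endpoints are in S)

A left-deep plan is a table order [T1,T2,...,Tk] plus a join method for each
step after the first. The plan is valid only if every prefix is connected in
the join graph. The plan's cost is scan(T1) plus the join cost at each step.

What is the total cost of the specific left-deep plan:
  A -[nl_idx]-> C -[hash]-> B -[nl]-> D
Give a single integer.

74660

step 1: scan A: cost=150, card=150
step 2: join C via nl_idx
    card(P join C) = 150*20/(75) = 40
    cost = 150 + 150*5 + 40 = 940
step 3: join B via hash
    card(P join B) = 40*120/(4) = 1200
    cost = 940 + 2*120*7 + 40 = 2660
step 4: join D via nl
    card(P join D) = 1200*60/(15) = 4800
    cost = 2660 + 1200*60 = 74660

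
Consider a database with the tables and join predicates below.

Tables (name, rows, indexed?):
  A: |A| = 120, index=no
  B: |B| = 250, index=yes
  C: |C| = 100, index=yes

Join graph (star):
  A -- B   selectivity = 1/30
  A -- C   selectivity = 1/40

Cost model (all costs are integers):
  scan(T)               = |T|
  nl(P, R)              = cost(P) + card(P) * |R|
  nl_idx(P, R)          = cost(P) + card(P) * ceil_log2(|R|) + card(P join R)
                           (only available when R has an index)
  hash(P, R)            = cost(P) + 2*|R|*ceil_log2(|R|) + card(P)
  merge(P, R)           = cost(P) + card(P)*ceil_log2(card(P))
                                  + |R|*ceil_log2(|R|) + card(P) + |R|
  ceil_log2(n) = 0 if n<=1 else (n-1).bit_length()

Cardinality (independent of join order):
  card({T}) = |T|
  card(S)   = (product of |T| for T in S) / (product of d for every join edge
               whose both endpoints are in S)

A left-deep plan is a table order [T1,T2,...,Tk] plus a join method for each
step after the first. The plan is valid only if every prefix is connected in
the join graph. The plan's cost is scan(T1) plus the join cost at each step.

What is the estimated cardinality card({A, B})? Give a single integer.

1000

Tables in S: A(120), B(250)
Edges inside S: A-B(d=30)
numerator = 120 * 250 = 30000
denominator = 30 = 30
card(S) = 30000 / 30 = 1000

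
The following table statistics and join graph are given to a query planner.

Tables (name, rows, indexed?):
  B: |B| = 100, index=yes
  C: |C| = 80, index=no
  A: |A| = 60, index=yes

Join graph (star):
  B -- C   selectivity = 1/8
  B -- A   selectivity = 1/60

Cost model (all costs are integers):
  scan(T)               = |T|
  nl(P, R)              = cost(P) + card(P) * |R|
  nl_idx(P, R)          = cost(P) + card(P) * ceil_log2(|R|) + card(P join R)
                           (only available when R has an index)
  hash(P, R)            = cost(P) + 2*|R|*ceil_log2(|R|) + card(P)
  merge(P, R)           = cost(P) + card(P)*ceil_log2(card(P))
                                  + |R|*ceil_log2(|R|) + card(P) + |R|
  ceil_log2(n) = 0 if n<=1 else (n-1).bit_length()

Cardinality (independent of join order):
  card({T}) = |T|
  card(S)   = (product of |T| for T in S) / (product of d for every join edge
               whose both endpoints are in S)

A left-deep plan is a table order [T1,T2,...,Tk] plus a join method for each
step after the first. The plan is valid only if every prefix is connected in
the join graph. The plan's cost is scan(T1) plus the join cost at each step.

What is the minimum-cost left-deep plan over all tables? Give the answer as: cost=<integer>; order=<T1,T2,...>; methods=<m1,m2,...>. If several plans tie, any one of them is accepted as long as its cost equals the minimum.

Selinger DP (subsets sized 1..n):
  {B}: scan cost=100, card=100
  {C}: scan cost=80, card=80
  {A}: scan cost=60, card=60
  {BC}: card=1000; try (C,hash)→1320, (B,merge)→1520, (C,merge)→1540, (B,hash)→1560, (B,nl_idx)→1640, (B,nl)→8080 …(+1); best=1320 via (C,hash)
  {AB}: card=100; try (B,nl_idx)→580, (A,nl_idx)→800, (A,hash)→920, (B,merge)→1280, (A,merge)→1320, (B,hash)→1520 …(+2); best=580 via (B,nl_idx)
  {ABC}: card=1000; try (C,hash)→1800, (C,merge)→2020, (A,hash)→3040, (A,nl_idx)→8320, (C,nl)→8580, (A,merge)→12740 …(+1); best=1800 via (C,hash)

cost=1800; order=A,B,C; methods=nl_idx,hash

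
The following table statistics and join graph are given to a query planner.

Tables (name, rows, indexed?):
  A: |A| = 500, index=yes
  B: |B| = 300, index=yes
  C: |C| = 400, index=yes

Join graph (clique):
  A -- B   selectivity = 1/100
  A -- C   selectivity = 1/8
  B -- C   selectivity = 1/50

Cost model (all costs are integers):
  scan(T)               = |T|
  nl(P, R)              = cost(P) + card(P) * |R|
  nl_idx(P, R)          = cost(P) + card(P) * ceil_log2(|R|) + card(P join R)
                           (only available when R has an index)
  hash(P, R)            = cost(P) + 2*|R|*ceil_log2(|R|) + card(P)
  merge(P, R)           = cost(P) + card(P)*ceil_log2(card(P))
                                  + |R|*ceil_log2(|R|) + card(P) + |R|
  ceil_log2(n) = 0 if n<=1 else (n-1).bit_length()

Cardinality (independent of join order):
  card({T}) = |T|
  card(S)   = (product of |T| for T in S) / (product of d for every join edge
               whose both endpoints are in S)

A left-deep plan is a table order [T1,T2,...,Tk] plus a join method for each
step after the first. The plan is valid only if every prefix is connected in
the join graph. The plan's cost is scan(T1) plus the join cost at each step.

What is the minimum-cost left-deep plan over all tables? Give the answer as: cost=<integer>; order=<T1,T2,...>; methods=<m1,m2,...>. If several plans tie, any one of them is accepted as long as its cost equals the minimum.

Selinger DP (subsets sized 1..n):
  {A}: scan cost=500, card=500
  {B}: scan cost=300, card=300
  {C}: scan cost=400, card=400
  {AB}: card=1500; try (A,nl_idx)→4500, (B,hash)→6400, (B,nl_idx)→6500, (A,merge)→8300, (B,merge)→8500, (A,hash)→9600 …(+2); best=4500 via (A,nl_idx)
  {AC}: card=25000; try (C,hash)→8200, (A,merge)→9400, (C,merge)→9500, (A,hash)→9800, (A,nl_idx)→29000, (C,nl_idx)→30000 …(+2); best=8200 via (C,hash)
  {BC}: card=2400; try (C,nl_idx)→5400, (B,hash)→6200, (B,nl_idx)→6400, (C,merge)→7300, (B,merge)→7400, (C,hash)→7800 …(+2); best=5400 via (C,nl_idx)
  {ABC}: card=1500; try (C,hash)→13200, (A,hash)→16800, (C,nl_idx)→19500, (C,merge)→26500, (A,nl_idx)→28500, (B,hash)→38600 …(+6); best=13200 via (C,hash)

cost=13200; order=B,A,C; methods=nl_idx,hash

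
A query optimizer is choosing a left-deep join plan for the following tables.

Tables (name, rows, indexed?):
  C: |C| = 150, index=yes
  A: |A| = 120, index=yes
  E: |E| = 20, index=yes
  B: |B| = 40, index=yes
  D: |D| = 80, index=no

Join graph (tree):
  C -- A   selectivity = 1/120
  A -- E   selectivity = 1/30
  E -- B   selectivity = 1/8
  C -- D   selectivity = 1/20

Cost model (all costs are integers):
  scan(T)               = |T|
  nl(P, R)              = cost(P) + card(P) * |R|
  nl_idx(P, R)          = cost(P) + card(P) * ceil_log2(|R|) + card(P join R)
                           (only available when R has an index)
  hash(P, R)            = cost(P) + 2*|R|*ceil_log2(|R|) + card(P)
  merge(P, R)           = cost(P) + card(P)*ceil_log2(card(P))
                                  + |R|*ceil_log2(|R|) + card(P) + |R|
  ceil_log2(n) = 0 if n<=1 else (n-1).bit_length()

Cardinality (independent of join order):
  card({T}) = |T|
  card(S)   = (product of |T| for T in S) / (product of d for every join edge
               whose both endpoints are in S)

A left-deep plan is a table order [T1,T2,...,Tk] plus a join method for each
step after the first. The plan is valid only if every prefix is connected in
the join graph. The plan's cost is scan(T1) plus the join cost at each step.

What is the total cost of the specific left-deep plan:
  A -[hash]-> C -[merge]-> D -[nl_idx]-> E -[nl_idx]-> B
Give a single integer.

12430

step 1: scan A: cost=120, card=120
step 2: join C via hash
    card(P join C) = 120*150/(120) = 150
    cost = 120 + 2*150*8 + 120 = 2640
step 3: join D via merge
    card(P join D) = 150*80/(20) = 600
    cost = 2640 + 150*8 + 80*7 + 150 + 80 = 4630
step 4: join E via nl_idx
    card(P join E) = 600*20/(30) = 400
    cost = 4630 + 600*5 + 400 = 8030
step 5: join B via nl_idx
    card(P join B) = 400*40/(8) = 2000
    cost = 8030 + 400*6 + 2000 = 12430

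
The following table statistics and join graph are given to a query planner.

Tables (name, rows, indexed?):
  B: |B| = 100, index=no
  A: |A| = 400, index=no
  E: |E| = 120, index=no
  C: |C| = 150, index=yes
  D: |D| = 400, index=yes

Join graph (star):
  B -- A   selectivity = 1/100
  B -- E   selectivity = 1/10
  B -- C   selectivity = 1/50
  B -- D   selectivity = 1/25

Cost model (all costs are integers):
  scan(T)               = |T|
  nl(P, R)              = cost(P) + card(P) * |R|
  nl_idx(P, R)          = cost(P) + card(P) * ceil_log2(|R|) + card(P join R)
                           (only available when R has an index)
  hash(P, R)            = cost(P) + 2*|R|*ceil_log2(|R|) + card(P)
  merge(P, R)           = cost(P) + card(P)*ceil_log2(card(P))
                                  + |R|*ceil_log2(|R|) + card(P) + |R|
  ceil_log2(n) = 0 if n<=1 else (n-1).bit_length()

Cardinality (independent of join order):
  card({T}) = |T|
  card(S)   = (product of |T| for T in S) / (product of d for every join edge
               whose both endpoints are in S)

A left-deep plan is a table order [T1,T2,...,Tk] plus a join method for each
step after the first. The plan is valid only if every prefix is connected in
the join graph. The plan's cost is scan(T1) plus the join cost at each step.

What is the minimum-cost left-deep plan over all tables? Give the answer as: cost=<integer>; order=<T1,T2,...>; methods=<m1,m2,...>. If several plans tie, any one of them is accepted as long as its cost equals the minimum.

Selinger DP (subsets sized 1..n):
  {B}: scan cost=100, card=100
  {A}: scan cost=400, card=400
  {E}: scan cost=120, card=120
  {C}: scan cost=150, card=150
  {D}: scan cost=400, card=400
  {AB}: card=400; try (B,hash)→2200, (A,merge)→4900, (B,merge)→5200, (A,hash)→7400, (A,nl)→40100, (B,nl)→40400; best=2200 via (B,hash)
  {BE}: card=1200; try (B,hash)→1640, (E,merge)→1860, (E,hash)→1880, (B,merge)→1880, (E,nl)→12100, (B,nl)→12120; best=1640 via (B,hash)
  {BC}: card=300; try (C,nl_idx)→1200, (B,hash)→1700, (C,merge)→2250, (B,merge)→2300, (C,hash)→2600, (C,nl)→15100 …(+1); best=1200 via (C,nl_idx)
  {BD}: card=1600; try (B,hash)→2200, (D,nl_idx)→2600, (D,merge)→4900, (B,merge)→5200, (D,hash)→7400, (D,nl)→40100 …(+1); best=2200 via (B,hash)
  {ABE}: card=4800; try (E,hash)→4280, (E,merge)→7160, (A,hash)→10040, (A,merge)→20040, (E,nl)→50200, (A,nl)→481640; best=4280 via (E,hash)
  {ABC}: card=1200; try (C,hash)→5000, (C,nl_idx)→6600, (C,merge)→7550, (A,merge)→8200, (A,hash)→8700, (C,nl)→62200 …(+1); best=5000 via (C,hash)
  {ABD}: card=6400; try (D,hash)→9800, (D,merge)→10200, (A,hash)→11000, (D,nl_idx)→12200, (A,merge)→25400, (D,nl)→162200 …(+1); best=9800 via (D,hash)
  {BCE}: card=3600; try (E,hash)→3180, (E,merge)→5160, (C,hash)→5240, (C,nl_idx)→14840, (C,merge)→17390, (E,nl)→37200 …(+1); best=3180 via (E,hash)
  {BDE}: card=19200; try (E,hash)→5480, (D,hash)→10040, (D,merge)→20040, (E,merge)→22360, (D,nl_idx)→31640, (E,nl)→194200 …(+1); best=5480 via (E,hash)
  {BCD}: card=4800; try (C,hash)→6200, (D,merge)→8200, (D,hash)→8700, (D,nl_idx)→8700, (C,nl_idx)→19800, (C,merge)→22750 …(+2); best=6200 via (C,hash)
  {ABCE}: card=14400; try (E,hash)→7880, (C,hash)→11480, (A,hash)→13980, (E,merge)→20360, (A,merge)→53980, (C,nl_idx)→57080 …(+4); best=7880 via (E,hash)
  {ABDE}: card=76800; try (D,hash)→16280, (E,hash)→17880, (A,hash)→31880, (D,merge)→75480, (E,merge)→100360, (D,nl_idx)→124280 …(+4); best=16280 via (D,hash)
  {ABCD}: card=19200; try (D,hash)→13400, (A,hash)→18200, (C,hash)→18600, (D,merge)→23400, (D,nl_idx)→35000, (A,merge)→77400 …(+5); best=13400 via (D,hash)
  {BCDE}: card=57600; try (E,hash)→12680, (D,hash)→13980, (C,hash)→27080, (D,merge)→53980, (E,merge)→74360, (D,nl_idx)→93180 …(+5); best=12680 via (E,hash)
  {ABCDE}: card=230400; try (D,hash)→29480, (E,hash)→34280, (A,hash)→77480, (C,hash)→95480, (D,merge)→227880, (E,merge)→321560 …(+8); best=29480 via (D,hash)

cost=29480; order=A,B,C,E,D; methods=hash,hash,hash,hash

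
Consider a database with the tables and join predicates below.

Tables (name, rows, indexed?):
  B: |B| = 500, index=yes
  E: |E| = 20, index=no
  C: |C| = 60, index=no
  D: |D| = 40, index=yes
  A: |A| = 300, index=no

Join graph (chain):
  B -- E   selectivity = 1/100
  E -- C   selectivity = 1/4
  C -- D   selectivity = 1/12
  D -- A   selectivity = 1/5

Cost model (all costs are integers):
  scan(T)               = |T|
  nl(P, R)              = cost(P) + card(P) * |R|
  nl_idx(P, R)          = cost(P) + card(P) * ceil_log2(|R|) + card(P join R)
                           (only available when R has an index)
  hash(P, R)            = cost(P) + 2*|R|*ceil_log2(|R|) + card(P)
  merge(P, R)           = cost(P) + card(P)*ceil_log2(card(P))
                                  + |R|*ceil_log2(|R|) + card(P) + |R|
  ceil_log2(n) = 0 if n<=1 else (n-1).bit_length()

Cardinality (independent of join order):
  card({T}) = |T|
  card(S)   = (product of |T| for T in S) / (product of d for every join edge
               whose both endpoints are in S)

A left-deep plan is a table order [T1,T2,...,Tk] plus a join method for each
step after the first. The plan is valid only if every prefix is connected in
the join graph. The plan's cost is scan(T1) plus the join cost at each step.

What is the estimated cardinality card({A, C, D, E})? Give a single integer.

60000

Tables in S: A(300), C(60), D(40), E(20)
Edges inside S: E-C(d=4), C-D(d=12), D-A(d=5)
numerator = 300 * 60 * 40 * 20 = 14400000
denominator = 4 * 12 * 5 = 240
card(S) = 14400000 / 240 = 60000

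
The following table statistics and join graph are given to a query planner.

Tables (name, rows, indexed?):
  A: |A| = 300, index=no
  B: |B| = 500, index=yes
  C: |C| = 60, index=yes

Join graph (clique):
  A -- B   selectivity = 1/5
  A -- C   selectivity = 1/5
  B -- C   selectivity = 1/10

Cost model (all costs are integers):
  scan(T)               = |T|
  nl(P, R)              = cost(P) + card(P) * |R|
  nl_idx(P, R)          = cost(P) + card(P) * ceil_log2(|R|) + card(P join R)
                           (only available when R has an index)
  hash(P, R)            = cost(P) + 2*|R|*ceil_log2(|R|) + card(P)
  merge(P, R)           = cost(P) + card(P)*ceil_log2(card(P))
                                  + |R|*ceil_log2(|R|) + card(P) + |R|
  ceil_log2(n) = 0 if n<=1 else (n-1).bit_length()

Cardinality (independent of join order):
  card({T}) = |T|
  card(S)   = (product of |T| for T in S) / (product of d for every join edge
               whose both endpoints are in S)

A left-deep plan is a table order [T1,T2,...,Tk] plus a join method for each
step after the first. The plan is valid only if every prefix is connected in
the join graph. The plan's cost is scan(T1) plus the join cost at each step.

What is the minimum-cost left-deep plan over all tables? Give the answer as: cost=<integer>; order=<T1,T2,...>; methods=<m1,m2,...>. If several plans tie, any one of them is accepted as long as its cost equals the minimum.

Selinger DP (subsets sized 1..n):
  {A}: scan cost=300, card=300
  {B}: scan cost=500, card=500
  {C}: scan cost=60, card=60
  {AB}: card=30000; try (A,hash)→6400, (B,merge)→8300, (A,merge)→8500, (B,hash)→9600, (B,nl_idx)→33000, (B,nl)→150300 …(+1); best=6400 via (A,hash)
  {AC}: card=3600; try (C,hash)→1320, (A,merge)→3480, (C,merge)→3720, (A,hash)→5520, (C,nl_idx)→5700, (A,nl)→18060 …(+1); best=1320 via (C,hash)
  {BC}: card=3000; try (C,hash)→1720, (B,nl_idx)→3600, (B,merge)→5480, (C,merge)→5920, (C,nl_idx)→6500, (B,hash)→9120 …(+2); best=1720 via (C,hash)
  {ABC}: card=36000; try (A,hash)→10120, (B,hash)→13920, (C,hash)→37120, (A,merge)→43720, (B,merge)→53120, (B,nl_idx)→69720 …(+5); best=10120 via (A,hash)

cost=10120; order=B,C,A; methods=hash,hash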